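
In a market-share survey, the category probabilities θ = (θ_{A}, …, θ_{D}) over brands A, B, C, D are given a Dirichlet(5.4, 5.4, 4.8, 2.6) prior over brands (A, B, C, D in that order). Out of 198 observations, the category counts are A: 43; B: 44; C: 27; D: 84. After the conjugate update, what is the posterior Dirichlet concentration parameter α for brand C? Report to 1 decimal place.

The Dirichlet prior is conjugate to the Multinomial likelihood: each posterior αⱼ = prior αⱼ + observed count nⱼ.
Posterior concentration: (48.4, 49.4, 31.8, 86.6), total = 216.2.
α_{C} = 4.8 + 27 = 31.8.

31.8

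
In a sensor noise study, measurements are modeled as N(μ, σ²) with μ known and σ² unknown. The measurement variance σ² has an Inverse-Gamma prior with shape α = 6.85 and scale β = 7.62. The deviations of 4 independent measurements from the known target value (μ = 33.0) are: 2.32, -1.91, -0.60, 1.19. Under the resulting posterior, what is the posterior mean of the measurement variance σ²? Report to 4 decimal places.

With known mean μ and an Inverse-Gamma(α, β) prior on σ², the Normal likelihood is conjugate: posterior is Inv-Gamma(α + n/2, β + Σ(xᵢ−μ)²/2).
Σ(xᵢ−μ)² = (2.32)² + (-1.91)² + (-0.60)² + (1.19)² = 10.8066.
Posterior: Inv-Gamma(6.85 + 4/2, 7.62 + 10.8066/2) = Inv-Gamma(8.85, 13.02330).
E[σ²|data] = β/(α−1) = 13.02330/7.85 = 1.6590.

1.6590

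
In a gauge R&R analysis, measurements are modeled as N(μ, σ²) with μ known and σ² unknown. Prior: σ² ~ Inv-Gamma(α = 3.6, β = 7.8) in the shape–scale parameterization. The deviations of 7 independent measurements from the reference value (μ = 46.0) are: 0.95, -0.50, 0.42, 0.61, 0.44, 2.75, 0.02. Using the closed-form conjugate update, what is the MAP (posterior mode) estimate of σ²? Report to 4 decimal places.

With known mean μ and an Inverse-Gamma(α, β) prior on σ², the Normal likelihood is conjugate: posterior is Inv-Gamma(α + n/2, β + Σ(xᵢ−μ)²/2).
Σ(xᵢ−μ)² = (0.95)² + (-0.50)² + (0.42)² + (0.61)² + (0.44)² + (2.75)² + (0.02)² = 9.4575.
Posterior: Inv-Gamma(3.6 + 7/2, 7.8 + 9.4575/2) = Inv-Gamma(7.10, 12.52875).
Mode = β/(α+1) = 12.52875/8.10 = 1.5468.

1.5468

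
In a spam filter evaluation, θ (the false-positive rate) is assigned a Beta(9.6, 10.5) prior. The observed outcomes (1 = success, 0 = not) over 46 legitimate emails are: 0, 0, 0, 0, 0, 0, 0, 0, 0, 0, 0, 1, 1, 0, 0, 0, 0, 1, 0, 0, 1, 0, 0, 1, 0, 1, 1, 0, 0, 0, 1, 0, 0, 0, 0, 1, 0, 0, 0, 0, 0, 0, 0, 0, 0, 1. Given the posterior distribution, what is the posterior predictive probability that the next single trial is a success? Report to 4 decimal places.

The Beta prior is conjugate to a Binomial/Bernoulli likelihood; the update adds successes to α and failures to β.
Posterior: Beta(α+k, β+n−k) = Beta(9.6+10, 10.5+36) = Beta(19.6, 46.5).
For a single future Bernoulli trial, P(success | data) = α/(α+β) = 0.2965.

0.2965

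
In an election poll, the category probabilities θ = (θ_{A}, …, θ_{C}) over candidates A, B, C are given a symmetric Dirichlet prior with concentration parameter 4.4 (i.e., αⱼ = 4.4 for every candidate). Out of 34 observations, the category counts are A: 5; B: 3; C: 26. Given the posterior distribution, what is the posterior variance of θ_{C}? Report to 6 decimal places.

0.004756

The Dirichlet prior is conjugate to the Multinomial likelihood: each posterior αⱼ = prior αⱼ + observed count nⱼ.
Posterior concentration: (9.4, 7.4, 30.4), total = 47.2.
Var[θ_j] = α_j(Σα−α_j)/((Σα)²(Σα+1)) = 30.4·16.8/(47.2²·48.2) = 0.004756.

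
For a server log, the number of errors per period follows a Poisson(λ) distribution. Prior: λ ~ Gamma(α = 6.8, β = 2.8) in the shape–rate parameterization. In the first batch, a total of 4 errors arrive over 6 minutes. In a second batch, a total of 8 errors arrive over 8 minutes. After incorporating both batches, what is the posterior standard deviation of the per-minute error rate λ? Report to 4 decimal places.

With a Gamma(shape α, rate β) prior, the Poisson likelihood is conjugate: the posterior is Gamma(α + ΣXᵢ, β + n).
After batch 1: Gamma(α+S, β+n) = Gamma(6.8+4, 2.8+6) = Gamma(10.8, 8.8).
After batch 2: Gamma(α+S, β+n) = Gamma(10.8+8, 8.8+8) = Gamma(18.8, 16.8).
SD = √α/β = √18.8/16.8 = 0.2581.

0.2581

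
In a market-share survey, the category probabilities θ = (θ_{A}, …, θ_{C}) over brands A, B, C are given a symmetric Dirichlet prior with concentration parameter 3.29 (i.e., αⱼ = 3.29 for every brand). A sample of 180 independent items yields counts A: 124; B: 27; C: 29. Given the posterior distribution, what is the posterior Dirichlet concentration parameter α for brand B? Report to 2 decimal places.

30.29

The Dirichlet prior is conjugate to the Multinomial likelihood: each posterior αⱼ = prior αⱼ + observed count nⱼ.
Posterior concentration: (127.29, 30.29, 32.29), total = 189.87.
α_{B} = 3.29 + 27 = 30.29.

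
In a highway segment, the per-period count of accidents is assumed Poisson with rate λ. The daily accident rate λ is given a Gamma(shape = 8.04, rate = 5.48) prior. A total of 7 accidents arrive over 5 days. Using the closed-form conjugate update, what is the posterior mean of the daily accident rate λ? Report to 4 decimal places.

1.4351

With a Gamma(shape α, rate β) prior, the Poisson likelihood is conjugate: the posterior is Gamma(α + ΣXᵢ, β + n).
Posterior: Gamma(α+S, β+n) = Gamma(8.04+7, 5.48+5) = Gamma(15.04, 10.48).
Posterior mean = α/β = 15.04/10.48 = 1.4351.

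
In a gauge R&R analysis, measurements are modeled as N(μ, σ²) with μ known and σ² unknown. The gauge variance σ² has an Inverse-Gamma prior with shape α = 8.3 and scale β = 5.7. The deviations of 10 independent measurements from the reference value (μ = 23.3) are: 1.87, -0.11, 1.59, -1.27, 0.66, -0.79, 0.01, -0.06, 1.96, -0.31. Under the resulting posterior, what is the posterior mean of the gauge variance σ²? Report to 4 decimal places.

0.9777

With known mean μ and an Inverse-Gamma(α, β) prior on σ², the Normal likelihood is conjugate: posterior is Inv-Gamma(α + n/2, β + Σ(xᵢ−μ)²/2).
Σ(xᵢ−μ)² = (1.87)² + (-0.11)² + (1.59)² + (-1.27)² + (0.66)² + (-0.79)² + (0.01)² + (-0.06)² + (1.96)² + (-0.31)² = 12.6511.
Posterior: Inv-Gamma(8.3 + 10/2, 5.7 + 12.6511/2) = Inv-Gamma(13.30, 12.02555).
E[σ²|data] = β/(α−1) = 12.02555/12.30 = 0.9777.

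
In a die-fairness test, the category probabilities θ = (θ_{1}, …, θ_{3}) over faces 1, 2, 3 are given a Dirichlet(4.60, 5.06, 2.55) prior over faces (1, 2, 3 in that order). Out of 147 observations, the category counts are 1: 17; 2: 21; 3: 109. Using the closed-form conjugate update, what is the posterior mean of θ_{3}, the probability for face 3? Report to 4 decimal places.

0.7006

The Dirichlet prior is conjugate to the Multinomial likelihood: each posterior αⱼ = prior αⱼ + observed count nⱼ.
Posterior concentration: (21.60, 26.06, 111.55), total = 159.21.
E[θ_{3}|data] = α_{3}/Σα = 111.55/159.21 = 0.7006.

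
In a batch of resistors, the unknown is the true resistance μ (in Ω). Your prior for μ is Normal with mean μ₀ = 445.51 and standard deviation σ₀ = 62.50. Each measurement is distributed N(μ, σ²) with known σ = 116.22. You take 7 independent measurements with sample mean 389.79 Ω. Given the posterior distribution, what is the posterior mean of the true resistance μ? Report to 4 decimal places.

408.2135

For Normal data with known variance σ², a Normal(μ₀, σ₀²) prior on μ is conjugate. Posterior precision = 1/σ₀² + n/σ²; posterior mean is the precision-weighted average of μ₀ and x̄.
n·x̄ = 7·389.79 = 2728.53.
σ₀² = 62.50² = 3906.25, σ² = 116.22² = 13507.0884; σ² + n·σ₀² = 13507.0884 + 7·3906.25 = 40850.8384.
Posterior mean = (μ₀/σ₀² + n·x̄/σ²)/(1/σ₀² + n/σ²) = (σ²·μ₀ + σ₀²·n·x̄)/(σ² + n·σ₀²) = (13507.0884·445.51 + 3906.25·2728.53)/40850.8384 = 16675863.265584/40850.8384 = 408.2135.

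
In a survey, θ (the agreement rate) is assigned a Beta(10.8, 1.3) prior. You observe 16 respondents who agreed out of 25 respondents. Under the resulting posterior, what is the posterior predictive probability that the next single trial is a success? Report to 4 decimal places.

0.7224

The Beta prior is conjugate to a Binomial/Bernoulli likelihood; the update adds successes to α and failures to β.
Posterior: Beta(α+k, β+n−k) = Beta(10.8+16, 1.3+9) = Beta(26.8, 10.3).
For a single future Bernoulli trial, P(success | data) = α/(α+β) = 0.7224.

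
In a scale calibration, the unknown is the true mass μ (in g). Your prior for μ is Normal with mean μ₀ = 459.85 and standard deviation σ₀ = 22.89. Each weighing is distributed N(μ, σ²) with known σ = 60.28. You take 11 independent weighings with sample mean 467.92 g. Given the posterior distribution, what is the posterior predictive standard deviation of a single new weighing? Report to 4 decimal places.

61.9377

For Normal data with known variance σ², a Normal(μ₀, σ₀²) prior on μ is conjugate. Posterior precision = 1/σ₀² + n/σ²; posterior mean is the precision-weighted average of μ₀ and x̄.
σ₀² = 22.89² = 523.9521, σ² = 60.28² = 3633.6784; σ² + n·σ₀² = 3633.6784 + 11·523.9521 = 9397.1515.
Posterior precision = 1/σ₀² + n/σ² = 1/523.9521 + 11/3633.6784 = (σ² + n·σ₀²)/(σ₀²σ²) = 9397.1515/(523.9521·3633.6784); posterior variance σₙ² = σ₀²σ²/(σ² + n·σ₀²) = 523.9521·3633.6784/9397.1515 = 202.601121.
Predictive variance for one new observation = σₙ² + σ² = 523.9521·3633.6784/9397.1515 + 3633.6784 = σ²·(σ₀² + 9397.1515)/9397.1515 = 3633.6784·9921.1036/9397.1515 = 3836.279521; SD = √(3633.6784·9921.1036/9397.1515) = 61.9377.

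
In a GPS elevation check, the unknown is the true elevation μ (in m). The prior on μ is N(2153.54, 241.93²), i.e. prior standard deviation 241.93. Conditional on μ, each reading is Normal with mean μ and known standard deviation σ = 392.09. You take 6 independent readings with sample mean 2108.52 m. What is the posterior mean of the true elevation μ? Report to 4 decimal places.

2122.2275

For Normal data with known variance σ², a Normal(μ₀, σ₀²) prior on μ is conjugate. Posterior precision = 1/σ₀² + n/σ²; posterior mean is the precision-weighted average of μ₀ and x̄.
n·x̄ = 6·2108.52 = 12651.12.
σ₀² = 241.93² = 58530.1249, σ² = 392.09² = 153734.5681; σ² + n·σ₀² = 153734.5681 + 6·58530.1249 = 504915.3175.
Posterior mean = (μ₀/σ₀² + n·x̄/σ²)/(1/σ₀² + n/σ²) = (σ²·μ₀ + σ₀²·n·x̄)/(σ² + n·σ₀²) = (153734.5681·2153.54 + 58530.1249·12651.12)/504915.3175 = 1071545175.510962/504915.3175 = 2122.2275.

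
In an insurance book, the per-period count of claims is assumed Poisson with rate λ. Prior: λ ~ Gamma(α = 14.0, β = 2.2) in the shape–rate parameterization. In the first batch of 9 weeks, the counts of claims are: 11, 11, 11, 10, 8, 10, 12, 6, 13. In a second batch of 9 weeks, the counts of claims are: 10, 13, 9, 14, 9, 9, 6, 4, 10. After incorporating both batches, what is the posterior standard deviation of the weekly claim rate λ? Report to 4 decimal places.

0.6824

With a Gamma(shape α, rate β) prior, the Poisson likelihood is conjugate: the posterior is Gamma(α + ΣXᵢ, β + n).
Batch 1: sum of counts S = 92 over n = 9 weeks.
After batch 1: Gamma(α+S, β+n) = Gamma(14.0+92, 2.2+9) = Gamma(106.0, 11.2).
Batch 2: sum of counts S = 84 over n = 9 weeks.
After batch 2: Gamma(α+S, β+n) = Gamma(106.0+84, 11.2+9) = Gamma(190.0, 20.2).
SD = √α/β = √190.0/20.2 = 0.6824.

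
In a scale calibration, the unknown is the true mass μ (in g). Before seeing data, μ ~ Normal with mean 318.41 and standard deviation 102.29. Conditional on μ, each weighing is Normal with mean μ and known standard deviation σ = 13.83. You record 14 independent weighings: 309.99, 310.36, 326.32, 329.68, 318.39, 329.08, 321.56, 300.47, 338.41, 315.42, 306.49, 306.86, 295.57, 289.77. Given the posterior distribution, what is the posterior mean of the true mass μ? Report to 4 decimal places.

For Normal data with known variance σ², a Normal(μ₀, σ₀²) prior on μ is conjugate. Posterior precision = 1/σ₀² + n/σ²; posterior mean is the precision-weighted average of μ₀ and x̄.
Σxᵢ = 309.99 + 310.36 + 326.32 + 329.68 + 318.39 + 329.08 + 321.56 + 300.47 + 338.41 + 315.42 + 306.49 + 306.86 + 295.57 + 289.77 = 4398.37, so n·x̄ = 4398.37.
σ₀² = 102.29² = 10463.2441, σ² = 13.83² = 191.2689; σ² + n·σ₀² = 191.2689 + 14·10463.2441 = 146676.6863.
Posterior mean = (μ₀/σ₀² + n·x̄/σ²)/(1/σ₀² + n/σ²) = (σ²·μ₀ + σ₀²·n·x̄)/(σ² + n·σ₀²) = (191.2689·318.41 + 10463.2441·4398.37)/146676.6863 = 46082120.882566/146676.6863 = 314.1748.

314.1748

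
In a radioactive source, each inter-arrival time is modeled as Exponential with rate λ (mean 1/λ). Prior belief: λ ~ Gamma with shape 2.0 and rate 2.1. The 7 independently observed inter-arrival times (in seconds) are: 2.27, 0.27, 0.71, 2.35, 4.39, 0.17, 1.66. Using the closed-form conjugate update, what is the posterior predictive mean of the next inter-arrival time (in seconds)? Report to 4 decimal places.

With a Gamma(shape α, rate β) prior on the exponential rate λ, the posterior after n observations with total T = Σxᵢ is Gamma(α+n, β+T).
Sum of observations T = 11.82 seconds; n = 7.
Posterior: Gamma(2.0+7, 2.1+11.82) = Gamma(9.0, 13.92).
The predictive distribution for the next observation is Lomax; its mean is β/(α−1) = 13.92/8.0 = 1.7400.

1.7400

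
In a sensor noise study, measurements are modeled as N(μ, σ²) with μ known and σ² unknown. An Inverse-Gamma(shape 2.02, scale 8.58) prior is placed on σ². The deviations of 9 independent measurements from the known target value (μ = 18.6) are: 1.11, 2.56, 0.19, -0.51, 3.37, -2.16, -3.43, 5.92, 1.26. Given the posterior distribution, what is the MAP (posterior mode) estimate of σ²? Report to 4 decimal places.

With known mean μ and an Inverse-Gamma(α, β) prior on σ², the Normal likelihood is conjugate: posterior is Inv-Gamma(α + n/2, β + Σ(xᵢ−μ)²/2).
Σ(xᵢ−μ)² = (1.11)² + (2.56)² + (0.19)² + (-0.51)² + (3.37)² + (-2.16)² + (-3.43)² + (5.92)² + (1.26)² = 72.5033.
Posterior: Inv-Gamma(2.02 + 9/2, 8.58 + 72.5033/2) = Inv-Gamma(6.52, 44.83165).
Mode = β/(α+1) = 44.83165/7.52 = 5.9617.

5.9617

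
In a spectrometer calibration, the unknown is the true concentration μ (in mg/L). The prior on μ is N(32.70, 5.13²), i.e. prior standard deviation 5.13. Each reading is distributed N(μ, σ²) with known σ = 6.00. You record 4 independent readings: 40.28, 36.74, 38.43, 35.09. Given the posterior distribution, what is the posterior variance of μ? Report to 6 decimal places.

For Normal data with known variance σ², a Normal(μ₀, σ₀²) prior on μ is conjugate. Posterior precision = 1/σ₀² + n/σ²; posterior mean is the precision-weighted average of μ₀ and x̄.
σ₀² = 5.13² = 26.3169, σ² = 6.00² = 36; σ² + n·σ₀² = 36 + 4·26.3169 = 141.2676.
Posterior precision = 1/σ₀² + n/σ² = 1/26.3169 + 4/36 = (σ² + n·σ₀²)/(σ₀²σ²) = 141.2676/(26.3169·36); posterior variance σₙ² = σ₀²σ²/(σ² + n·σ₀²) = 26.3169·36/141.2676 = 6.706480.

6.706480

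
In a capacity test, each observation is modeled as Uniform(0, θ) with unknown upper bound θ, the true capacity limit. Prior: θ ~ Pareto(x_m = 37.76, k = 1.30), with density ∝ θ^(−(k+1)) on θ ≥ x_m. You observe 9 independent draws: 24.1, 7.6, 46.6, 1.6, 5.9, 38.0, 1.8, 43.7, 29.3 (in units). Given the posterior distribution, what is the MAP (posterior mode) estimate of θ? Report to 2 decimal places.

A Pareto(scale x_m, shape k) prior on the upper bound θ of Uniform(0, θ) is conjugate: posterior is Pareto(max(x_m, max xᵢ), k + n).
Sample maximum = 46.6; prior scale x_m = 37.76 → posterior scale = max = 46.60.
Posterior shape = 1.30 + 9 = 10.30.
The Pareto density is decreasing on [x_m, ∞), so the mode is x_m = 46.60.

46.60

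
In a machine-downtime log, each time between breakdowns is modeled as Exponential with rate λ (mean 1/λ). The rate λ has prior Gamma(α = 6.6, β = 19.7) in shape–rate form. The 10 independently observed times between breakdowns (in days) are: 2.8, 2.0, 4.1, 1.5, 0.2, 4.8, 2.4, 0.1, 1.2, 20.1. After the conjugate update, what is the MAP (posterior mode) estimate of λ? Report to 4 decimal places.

With a Gamma(shape α, rate β) prior on the exponential rate λ, the posterior after n observations with total T = Σxᵢ is Gamma(α+n, β+T).
Sum of observations T = 39.2 days; n = 10.
Posterior: Gamma(6.6+10, 19.7+39.2) = Gamma(16.6, 58.9).
Mode = (α−1)/β = 0.2649.

0.2649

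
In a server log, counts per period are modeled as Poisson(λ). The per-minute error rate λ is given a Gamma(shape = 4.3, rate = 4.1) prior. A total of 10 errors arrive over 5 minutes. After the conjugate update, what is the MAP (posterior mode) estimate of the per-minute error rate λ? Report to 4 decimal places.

1.4615

With a Gamma(shape α, rate β) prior, the Poisson likelihood is conjugate: the posterior is Gamma(α + ΣXᵢ, β + n).
Posterior: Gamma(α+S, β+n) = Gamma(4.3+10, 4.1+5) = Gamma(14.3, 9.1).
Mode of Gamma(α,β) for α≥1 is (α−1)/β = 13.3/9.1 = 1.4615.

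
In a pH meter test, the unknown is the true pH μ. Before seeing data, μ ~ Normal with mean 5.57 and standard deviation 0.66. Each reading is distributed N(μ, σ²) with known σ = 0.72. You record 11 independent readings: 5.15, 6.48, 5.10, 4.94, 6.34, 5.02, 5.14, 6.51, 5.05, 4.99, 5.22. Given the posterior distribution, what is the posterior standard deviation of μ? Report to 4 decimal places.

For Normal data with known variance σ², a Normal(μ₀, σ₀²) prior on μ is conjugate. Posterior precision = 1/σ₀² + n/σ²; posterior mean is the precision-weighted average of μ₀ and x̄.
σ₀² = 0.66² = 0.4356, σ² = 0.72² = 0.5184; σ² + n·σ₀² = 0.5184 + 11·0.4356 = 5.31.
Posterior precision = 1/σ₀² + n/σ² = 1/0.4356 + 11/0.5184 = (σ² + n·σ₀²)/(σ₀²σ²) = 5.31/(0.4356·0.5184); posterior variance σₙ² = σ₀²σ²/(σ² + n·σ₀²) = 0.4356·0.5184/5.31 = 0.042526.
Posterior SD = √σₙ² = √(0.4356·0.5184/5.31) = 0.2062.

0.2062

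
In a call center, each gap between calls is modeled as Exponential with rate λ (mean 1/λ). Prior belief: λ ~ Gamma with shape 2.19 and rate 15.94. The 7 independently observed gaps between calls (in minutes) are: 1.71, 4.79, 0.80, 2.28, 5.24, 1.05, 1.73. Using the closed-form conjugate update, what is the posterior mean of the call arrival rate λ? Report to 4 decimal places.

0.2740

With a Gamma(shape α, rate β) prior on the exponential rate λ, the posterior after n observations with total T = Σxᵢ is Gamma(α+n, β+T).
Sum of observations T = 17.60 minutes; n = 7.
Posterior: Gamma(2.19+7, 15.94+17.60) = Gamma(9.19, 33.54).
Posterior mean of λ = α/β = 9.19/33.54 = 0.2740.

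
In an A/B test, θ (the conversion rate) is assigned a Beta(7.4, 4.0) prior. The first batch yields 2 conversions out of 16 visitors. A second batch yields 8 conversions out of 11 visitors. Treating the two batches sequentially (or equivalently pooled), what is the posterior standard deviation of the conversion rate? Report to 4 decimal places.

The Beta prior is conjugate to a Binomial/Bernoulli likelihood; the update adds successes to α and failures to β.
After batch 1: Beta(7.4+2, 4.0+14) = Beta(9.4, 18.0).
After batch 2: Beta(9.4+8, 18.0+3) = Beta(17.4, 21.0).
Var = αβ/((α+β)²(α+β+1)) = 17.4·21.0/(38.4²·39.4) = 0.00628941; SD = √0.00628941 = 0.0793.

0.0793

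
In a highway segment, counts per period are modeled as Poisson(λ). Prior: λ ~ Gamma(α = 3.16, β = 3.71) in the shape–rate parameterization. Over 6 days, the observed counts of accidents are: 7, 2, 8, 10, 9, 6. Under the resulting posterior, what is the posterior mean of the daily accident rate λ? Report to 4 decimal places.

4.6509

With a Gamma(shape α, rate β) prior, the Poisson likelihood is conjugate: the posterior is Gamma(α + ΣXᵢ, β + n).
Sum of counts S = 42 over n = 6 days.
Posterior: Gamma(α+S, β+n) = Gamma(3.16+42, 3.71+6) = Gamma(45.16, 9.71).
Posterior mean = α/β = 45.16/9.71 = 4.6509.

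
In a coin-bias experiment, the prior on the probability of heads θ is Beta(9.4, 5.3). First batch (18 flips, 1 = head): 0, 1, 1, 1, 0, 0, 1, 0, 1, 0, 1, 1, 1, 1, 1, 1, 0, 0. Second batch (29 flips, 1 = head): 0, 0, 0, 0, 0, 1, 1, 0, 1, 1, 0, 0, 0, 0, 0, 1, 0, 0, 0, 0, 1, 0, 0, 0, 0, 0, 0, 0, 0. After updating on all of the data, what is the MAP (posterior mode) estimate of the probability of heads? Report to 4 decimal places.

The Beta prior is conjugate to a Binomial/Bernoulli likelihood; the update adds successes to α and failures to β.
After batch 1: Beta(9.4+11, 5.3+7) = Beta(20.4, 12.3).
After batch 2: Beta(20.4+6, 12.3+23) = Beta(26.4, 35.3).
Mode of Beta(a,b) for a,b>1 is (a−1)/(a+b−2) = 25.4/59.7 = 0.4255.

0.4255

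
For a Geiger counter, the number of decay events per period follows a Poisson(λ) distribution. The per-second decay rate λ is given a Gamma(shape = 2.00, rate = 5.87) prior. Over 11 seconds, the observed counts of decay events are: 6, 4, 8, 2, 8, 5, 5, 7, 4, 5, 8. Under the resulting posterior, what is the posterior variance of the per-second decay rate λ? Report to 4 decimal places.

With a Gamma(shape α, rate β) prior, the Poisson likelihood is conjugate: the posterior is Gamma(α + ΣXᵢ, β + n).
Sum of counts S = 62 over n = 11 seconds.
Posterior: Gamma(α+S, β+n) = Gamma(2.00+62, 5.87+11) = Gamma(64.00, 16.87).
Var = α/β² = 64.00/16.87² = 0.2249.

0.2249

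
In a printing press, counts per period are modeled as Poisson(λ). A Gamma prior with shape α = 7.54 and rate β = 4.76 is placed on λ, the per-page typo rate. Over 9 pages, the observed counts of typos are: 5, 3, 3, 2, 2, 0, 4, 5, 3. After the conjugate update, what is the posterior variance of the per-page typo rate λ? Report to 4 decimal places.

With a Gamma(shape α, rate β) prior, the Poisson likelihood is conjugate: the posterior is Gamma(α + ΣXᵢ, β + n).
Sum of counts S = 27 over n = 9 pages.
Posterior: Gamma(α+S, β+n) = Gamma(7.54+27, 4.76+9) = Gamma(34.54, 13.76).
Var = α/β² = 34.54/13.76² = 0.1824.

0.1824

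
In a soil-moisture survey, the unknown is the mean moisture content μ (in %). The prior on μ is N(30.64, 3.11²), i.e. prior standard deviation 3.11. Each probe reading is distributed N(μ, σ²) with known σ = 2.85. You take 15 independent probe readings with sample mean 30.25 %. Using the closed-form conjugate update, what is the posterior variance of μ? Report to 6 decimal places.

For Normal data with known variance σ², a Normal(μ₀, σ₀²) prior on μ is conjugate. Posterior precision = 1/σ₀² + n/σ²; posterior mean is the precision-weighted average of μ₀ and x̄.
σ₀² = 3.11² = 9.6721, σ² = 2.85² = 8.1225; σ² + n·σ₀² = 8.1225 + 15·9.6721 = 153.204.
Posterior precision = 1/σ₀² + n/σ² = 1/9.6721 + 15/8.1225 = (σ² + n·σ₀²)/(σ₀²σ²) = 153.204/(9.6721·8.1225); posterior variance σₙ² = σ₀²σ²/(σ² + n·σ₀²) = 9.6721·8.1225/153.204 = 0.512791.

0.512791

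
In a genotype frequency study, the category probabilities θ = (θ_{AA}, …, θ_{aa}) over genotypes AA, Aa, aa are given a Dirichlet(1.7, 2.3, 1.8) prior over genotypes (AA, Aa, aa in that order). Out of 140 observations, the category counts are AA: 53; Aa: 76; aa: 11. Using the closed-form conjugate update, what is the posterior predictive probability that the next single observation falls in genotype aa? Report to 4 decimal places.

0.0878

The Dirichlet prior is conjugate to the Multinomial likelihood: each posterior αⱼ = prior αⱼ + observed count nⱼ.
Posterior concentration: (54.7, 78.3, 12.8), total = 145.8.
P(next = aa | data) = α_{aa}/Σα = 0.0878.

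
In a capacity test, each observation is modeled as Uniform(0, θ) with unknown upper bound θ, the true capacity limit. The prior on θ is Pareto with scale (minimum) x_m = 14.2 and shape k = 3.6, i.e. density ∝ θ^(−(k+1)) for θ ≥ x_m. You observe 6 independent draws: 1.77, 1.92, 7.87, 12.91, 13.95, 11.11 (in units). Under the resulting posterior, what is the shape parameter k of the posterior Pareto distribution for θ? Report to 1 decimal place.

A Pareto(scale x_m, shape k) prior on the upper bound θ of Uniform(0, θ) is conjugate: posterior is Pareto(max(x_m, max xᵢ), k + n).
Sample maximum = 13.95; prior scale x_m = 14.2 → posterior scale = max = 14.20.
Posterior shape = 3.6 + 6 = 9.6.
Posterior shape k = 9.6.

9.6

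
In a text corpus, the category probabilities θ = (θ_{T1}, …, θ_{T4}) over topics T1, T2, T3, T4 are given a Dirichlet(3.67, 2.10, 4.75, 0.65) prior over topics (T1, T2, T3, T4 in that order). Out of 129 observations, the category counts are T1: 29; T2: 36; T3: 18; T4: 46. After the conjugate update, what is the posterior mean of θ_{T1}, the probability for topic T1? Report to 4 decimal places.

0.2331

The Dirichlet prior is conjugate to the Multinomial likelihood: each posterior αⱼ = prior αⱼ + observed count nⱼ.
Posterior concentration: (32.67, 38.10, 22.75, 46.65), total = 140.17.
E[θ_{T1}|data] = α_{T1}/Σα = 32.67/140.17 = 0.2331.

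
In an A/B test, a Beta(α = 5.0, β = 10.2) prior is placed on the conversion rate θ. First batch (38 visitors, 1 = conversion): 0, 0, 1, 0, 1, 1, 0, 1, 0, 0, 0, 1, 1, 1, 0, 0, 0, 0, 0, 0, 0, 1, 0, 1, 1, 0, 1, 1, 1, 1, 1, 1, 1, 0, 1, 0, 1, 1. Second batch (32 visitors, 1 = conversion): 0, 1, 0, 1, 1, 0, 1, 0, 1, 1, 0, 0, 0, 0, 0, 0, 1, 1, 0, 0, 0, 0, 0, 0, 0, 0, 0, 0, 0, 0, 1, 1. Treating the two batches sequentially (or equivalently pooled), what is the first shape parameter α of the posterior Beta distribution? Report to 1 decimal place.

35.0

The Beta prior is conjugate to a Binomial/Bernoulli likelihood; the update adds successes to α and failures to β.
After batch 1: Beta(5.0+20, 10.2+18) = Beta(25.0, 28.2).
After batch 2: Beta(25.0+10, 28.2+22) = Beta(35.0, 50.2).
Posterior α = 35.0.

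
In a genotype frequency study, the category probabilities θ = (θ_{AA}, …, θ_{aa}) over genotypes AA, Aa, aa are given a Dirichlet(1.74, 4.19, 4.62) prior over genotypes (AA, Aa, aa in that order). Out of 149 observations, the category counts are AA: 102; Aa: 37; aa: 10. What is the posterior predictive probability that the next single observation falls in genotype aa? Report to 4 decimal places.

The Dirichlet prior is conjugate to the Multinomial likelihood: each posterior αⱼ = prior αⱼ + observed count nⱼ.
Posterior concentration: (103.74, 41.19, 14.62), total = 159.55.
P(next = aa | data) = α_{aa}/Σα = 0.0916.

0.0916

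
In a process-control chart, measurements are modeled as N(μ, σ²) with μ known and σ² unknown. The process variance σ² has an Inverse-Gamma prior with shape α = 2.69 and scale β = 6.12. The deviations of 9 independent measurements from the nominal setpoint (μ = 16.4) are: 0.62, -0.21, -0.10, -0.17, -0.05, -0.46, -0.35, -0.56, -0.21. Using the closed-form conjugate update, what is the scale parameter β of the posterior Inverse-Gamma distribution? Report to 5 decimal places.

With known mean μ and an Inverse-Gamma(α, β) prior on σ², the Normal likelihood is conjugate: posterior is Inv-Gamma(α + n/2, β + Σ(xᵢ−μ)²/2).
Σ(xᵢ−μ)² = (0.62)² + (-0.21)² + (-0.10)² + (-0.17)² + (-0.05)² + (-0.46)² + (-0.35)² + (-0.56)² + (-0.21)² = 1.1617.
Posterior: Inv-Gamma(2.69 + 9/2, 6.12 + 1.1617/2) = Inv-Gamma(7.19, 6.70085).
Posterior β = 6.70085.

6.70085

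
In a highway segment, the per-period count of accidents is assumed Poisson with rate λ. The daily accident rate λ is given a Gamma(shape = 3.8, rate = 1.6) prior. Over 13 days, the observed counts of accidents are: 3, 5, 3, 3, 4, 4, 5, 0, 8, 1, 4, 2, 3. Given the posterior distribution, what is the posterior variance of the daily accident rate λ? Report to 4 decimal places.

With a Gamma(shape α, rate β) prior, the Poisson likelihood is conjugate: the posterior is Gamma(α + ΣXᵢ, β + n).
Sum of counts S = 45 over n = 13 days.
Posterior: Gamma(α+S, β+n) = Gamma(3.8+45, 1.6+13) = Gamma(48.8, 14.6).
Var = α/β² = 48.8/14.6² = 0.2289.

0.2289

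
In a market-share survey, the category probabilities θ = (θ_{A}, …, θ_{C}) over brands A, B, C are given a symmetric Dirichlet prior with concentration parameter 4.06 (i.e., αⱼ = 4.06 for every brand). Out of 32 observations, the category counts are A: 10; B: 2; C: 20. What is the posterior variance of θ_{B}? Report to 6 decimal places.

0.002620

The Dirichlet prior is conjugate to the Multinomial likelihood: each posterior αⱼ = prior αⱼ + observed count nⱼ.
Posterior concentration: (14.06, 6.06, 24.06), total = 44.18.
Var[θ_j] = α_j(Σα−α_j)/((Σα)²(Σα+1)) = 6.06·38.12/(44.18²·45.18) = 0.002620.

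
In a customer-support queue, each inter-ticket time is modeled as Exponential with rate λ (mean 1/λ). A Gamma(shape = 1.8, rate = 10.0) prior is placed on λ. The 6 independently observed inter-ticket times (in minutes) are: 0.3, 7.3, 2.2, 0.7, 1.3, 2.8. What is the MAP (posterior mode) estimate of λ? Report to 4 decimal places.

0.2764

With a Gamma(shape α, rate β) prior on the exponential rate λ, the posterior after n observations with total T = Σxᵢ is Gamma(α+n, β+T).
Sum of observations T = 14.6 minutes; n = 6.
Posterior: Gamma(1.8+6, 10.0+14.6) = Gamma(7.8, 24.6).
Mode = (α−1)/β = 0.2764.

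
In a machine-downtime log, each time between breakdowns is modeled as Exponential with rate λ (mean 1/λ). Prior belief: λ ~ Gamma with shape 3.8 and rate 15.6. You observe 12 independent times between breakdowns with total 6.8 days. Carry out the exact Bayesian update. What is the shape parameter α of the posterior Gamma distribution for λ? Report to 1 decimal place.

With a Gamma(shape α, rate β) prior on the exponential rate λ, the posterior after n observations with total T = Σxᵢ is Gamma(α+n, β+T).
Posterior: Gamma(3.8+12, 15.6+6.8) = Gamma(15.8, 22.4).
Posterior α = 15.8.

15.8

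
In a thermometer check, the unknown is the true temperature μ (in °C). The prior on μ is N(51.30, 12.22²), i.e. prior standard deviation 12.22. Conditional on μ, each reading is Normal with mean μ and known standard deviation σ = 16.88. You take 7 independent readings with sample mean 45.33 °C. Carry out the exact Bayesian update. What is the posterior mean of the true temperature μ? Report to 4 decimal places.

For Normal data with known variance σ², a Normal(μ₀, σ₀²) prior on μ is conjugate. Posterior precision = 1/σ₀² + n/σ²; posterior mean is the precision-weighted average of μ₀ and x̄.
n·x̄ = 7·45.33 = 317.31.
σ₀² = 12.22² = 149.3284, σ² = 16.88² = 284.9344; σ² + n·σ₀² = 284.9344 + 7·149.3284 = 1330.2332.
Posterior mean = (μ₀/σ₀² + n·x̄/σ²)/(1/σ₀² + n/σ²) = (σ²·μ₀ + σ₀²·n·x̄)/(σ² + n·σ₀²) = (284.9344·51.30 + 149.3284·317.31)/1330.2332 = 62000.529324/1330.2332 = 46.6088.

46.6088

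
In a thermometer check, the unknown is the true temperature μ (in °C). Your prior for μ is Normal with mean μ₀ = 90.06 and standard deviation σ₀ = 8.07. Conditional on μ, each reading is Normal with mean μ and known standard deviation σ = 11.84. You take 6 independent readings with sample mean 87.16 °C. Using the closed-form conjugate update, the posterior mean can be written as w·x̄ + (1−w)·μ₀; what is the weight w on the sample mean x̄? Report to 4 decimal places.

For Normal data with known variance σ², a Normal(μ₀, σ₀²) prior on μ is conjugate. Posterior precision = 1/σ₀² + n/σ²; posterior mean is the precision-weighted average of μ₀ and x̄.
σ₀² = 8.07² = 65.1249, σ² = 11.84² = 140.1856. Prior precision 1/σ₀² = 1/65.1249; data precision n/σ² = 6/140.1856.
w = (n/σ²)/(1/σ₀² + n/σ²) = n·σ₀²/(σ² + n·σ₀²) = 6·65.1249/(140.1856 + 6·65.1249) = 390.7494/530.935 = 0.7360.

0.7360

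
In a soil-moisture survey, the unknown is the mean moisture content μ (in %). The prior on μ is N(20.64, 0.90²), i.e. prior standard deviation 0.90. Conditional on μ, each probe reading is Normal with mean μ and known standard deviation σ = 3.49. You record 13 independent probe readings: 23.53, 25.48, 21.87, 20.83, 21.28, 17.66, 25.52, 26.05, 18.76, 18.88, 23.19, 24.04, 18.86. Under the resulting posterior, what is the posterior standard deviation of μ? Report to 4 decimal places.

0.6591

For Normal data with known variance σ², a Normal(μ₀, σ₀²) prior on μ is conjugate. Posterior precision = 1/σ₀² + n/σ²; posterior mean is the precision-weighted average of μ₀ and x̄.
σ₀² = 0.90² = 0.81, σ² = 3.49² = 12.1801; σ² + n·σ₀² = 12.1801 + 13·0.81 = 22.7101.
Posterior precision = 1/σ₀² + n/σ² = 1/0.81 + 13/12.1801 = (σ² + n·σ₀²)/(σ₀²σ²) = 22.7101/(0.81·12.1801); posterior variance σₙ² = σ₀²σ²/(σ² + n·σ₀²) = 0.81·12.1801/22.7101 = 0.434427.
Posterior SD = √σₙ² = √(0.81·12.1801/22.7101) = 0.6591.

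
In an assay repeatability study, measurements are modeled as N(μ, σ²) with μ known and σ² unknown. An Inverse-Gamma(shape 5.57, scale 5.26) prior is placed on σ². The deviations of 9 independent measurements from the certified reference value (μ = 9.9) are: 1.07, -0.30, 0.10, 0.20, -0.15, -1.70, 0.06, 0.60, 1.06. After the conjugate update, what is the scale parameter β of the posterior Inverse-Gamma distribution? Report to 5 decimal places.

With known mean μ and an Inverse-Gamma(α, β) prior on σ², the Normal likelihood is conjugate: posterior is Inv-Gamma(α + n/2, β + Σ(xᵢ−μ)²/2).
Σ(xᵢ−μ)² = (1.07)² + (-0.30)² + (0.10)² + (0.20)² + (-0.15)² + (-1.70)² + (0.06)² + (0.60)² + (1.06)² = 5.6846.
Posterior: Inv-Gamma(5.57 + 9/2, 5.26 + 5.6846/2) = Inv-Gamma(10.07, 8.10230).
Posterior β = 8.10230.

8.10230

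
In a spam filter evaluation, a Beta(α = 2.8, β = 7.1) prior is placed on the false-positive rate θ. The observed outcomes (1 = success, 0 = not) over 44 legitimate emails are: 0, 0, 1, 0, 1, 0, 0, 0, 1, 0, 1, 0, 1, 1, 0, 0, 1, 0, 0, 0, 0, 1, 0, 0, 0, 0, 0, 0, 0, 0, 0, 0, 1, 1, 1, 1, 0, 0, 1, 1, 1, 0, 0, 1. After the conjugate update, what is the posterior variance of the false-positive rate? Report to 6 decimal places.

The Beta prior is conjugate to a Binomial/Bernoulli likelihood; the update adds successes to α and failures to β.
Posterior: Beta(α+k, β+n−k) = Beta(2.8+16, 7.1+28) = Beta(18.8, 35.1).
Var = αβ/((α+β)²(α+β+1)) = 18.8·35.1/(53.9²·54.9) = 0.004137.

0.004137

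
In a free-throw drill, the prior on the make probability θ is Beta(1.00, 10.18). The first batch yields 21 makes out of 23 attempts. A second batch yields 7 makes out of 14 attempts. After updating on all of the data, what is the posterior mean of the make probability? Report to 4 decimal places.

0.6019

The Beta prior is conjugate to a Binomial/Bernoulli likelihood; the update adds successes to α and failures to β.
After batch 1: Beta(1.00+21, 10.18+2) = Beta(22.00, 12.18).
After batch 2: Beta(22.00+7, 12.18+7) = Beta(29.00, 19.18).
Posterior mean = α/(α+β) = 29.00/48.18 = 0.6019.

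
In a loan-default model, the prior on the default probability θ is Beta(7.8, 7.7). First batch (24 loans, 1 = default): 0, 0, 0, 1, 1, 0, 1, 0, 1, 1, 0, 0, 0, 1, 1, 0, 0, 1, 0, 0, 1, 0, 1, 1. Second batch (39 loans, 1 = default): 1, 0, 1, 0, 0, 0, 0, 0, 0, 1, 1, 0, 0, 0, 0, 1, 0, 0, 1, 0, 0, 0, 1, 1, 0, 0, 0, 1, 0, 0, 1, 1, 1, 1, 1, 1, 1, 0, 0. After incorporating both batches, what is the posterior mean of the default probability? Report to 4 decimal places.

0.4433

The Beta prior is conjugate to a Binomial/Bernoulli likelihood; the update adds successes to α and failures to β.
After batch 1: Beta(7.8+11, 7.7+13) = Beta(18.8, 20.7).
After batch 2: Beta(18.8+16, 20.7+23) = Beta(34.8, 43.7).
Posterior mean = α/(α+β) = 34.8/78.5 = 0.4433.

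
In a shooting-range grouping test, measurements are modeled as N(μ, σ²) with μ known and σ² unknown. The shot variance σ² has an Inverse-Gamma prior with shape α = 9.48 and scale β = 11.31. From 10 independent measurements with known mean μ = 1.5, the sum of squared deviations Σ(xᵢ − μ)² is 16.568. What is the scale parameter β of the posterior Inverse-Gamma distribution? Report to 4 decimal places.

With known mean μ and an Inverse-Gamma(α, β) prior on σ², the Normal likelihood is conjugate: posterior is Inv-Gamma(α + n/2, β + Σ(xᵢ−μ)²/2).
Posterior: Inv-Gamma(9.48 + 10/2, 11.31 + 16.568/2) = Inv-Gamma(14.48, 19.5940).
Posterior β = 19.5940.

19.5940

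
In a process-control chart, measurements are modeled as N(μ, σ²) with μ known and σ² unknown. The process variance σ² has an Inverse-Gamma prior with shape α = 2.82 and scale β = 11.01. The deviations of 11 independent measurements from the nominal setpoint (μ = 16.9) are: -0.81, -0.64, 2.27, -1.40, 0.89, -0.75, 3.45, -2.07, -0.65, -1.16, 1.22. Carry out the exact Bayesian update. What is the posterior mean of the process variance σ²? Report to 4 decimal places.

3.4834

With known mean μ and an Inverse-Gamma(α, β) prior on σ², the Normal likelihood is conjugate: posterior is Inv-Gamma(α + n/2, β + Σ(xᵢ−μ)²/2).
Σ(xᵢ−μ)² = (-0.81)² + (-0.64)² + (2.27)² + (-1.40)² + (0.89)² + (-0.75)² + (3.45)² + (-2.07)² + (-0.65)² + (-1.16)² + (1.22)² = 28.9771.
Posterior: Inv-Gamma(2.82 + 11/2, 11.01 + 28.9771/2) = Inv-Gamma(8.32, 25.49855).
E[σ²|data] = β/(α−1) = 25.49855/7.32 = 3.4834.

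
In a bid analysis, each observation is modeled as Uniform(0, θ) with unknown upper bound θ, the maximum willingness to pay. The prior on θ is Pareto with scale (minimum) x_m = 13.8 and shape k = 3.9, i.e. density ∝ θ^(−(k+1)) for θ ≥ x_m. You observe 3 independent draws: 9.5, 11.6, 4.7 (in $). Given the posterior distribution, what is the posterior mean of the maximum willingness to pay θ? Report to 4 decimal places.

16.1390

A Pareto(scale x_m, shape k) prior on the upper bound θ of Uniform(0, θ) is conjugate: posterior is Pareto(max(x_m, max xᵢ), k + n).
Sample maximum = 11.6; prior scale x_m = 13.8 → posterior scale = max = 13.8.
Posterior shape = 3.9 + 3 = 6.9.
E[θ|data] = k·x_m/(k−1) = 6.9·13.8/5.9 = 16.1390.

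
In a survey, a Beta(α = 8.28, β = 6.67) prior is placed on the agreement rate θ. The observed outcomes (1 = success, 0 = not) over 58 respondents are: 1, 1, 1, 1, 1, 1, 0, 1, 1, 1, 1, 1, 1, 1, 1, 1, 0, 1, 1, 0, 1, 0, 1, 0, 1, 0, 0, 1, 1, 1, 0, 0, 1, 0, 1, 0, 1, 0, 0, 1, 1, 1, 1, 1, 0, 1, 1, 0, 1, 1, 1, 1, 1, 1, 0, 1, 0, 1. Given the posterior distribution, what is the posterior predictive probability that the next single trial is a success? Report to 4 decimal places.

0.6755

The Beta prior is conjugate to a Binomial/Bernoulli likelihood; the update adds successes to α and failures to β.
Posterior: Beta(α+k, β+n−k) = Beta(8.28+41, 6.67+17) = Beta(49.28, 23.67).
For a single future Bernoulli trial, P(success | data) = α/(α+β) = 0.6755.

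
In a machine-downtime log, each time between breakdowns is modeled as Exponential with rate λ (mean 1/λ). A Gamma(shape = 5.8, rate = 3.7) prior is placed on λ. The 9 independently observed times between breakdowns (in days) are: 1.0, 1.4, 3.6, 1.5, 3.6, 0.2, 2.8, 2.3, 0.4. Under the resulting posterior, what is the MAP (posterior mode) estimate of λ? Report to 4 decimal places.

0.6732

With a Gamma(shape α, rate β) prior on the exponential rate λ, the posterior after n observations with total T = Σxᵢ is Gamma(α+n, β+T).
Sum of observations T = 16.8 days; n = 9.
Posterior: Gamma(5.8+9, 3.7+16.8) = Gamma(14.8, 20.5).
Mode = (α−1)/β = 0.6732.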